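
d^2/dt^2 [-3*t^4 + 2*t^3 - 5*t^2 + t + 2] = -36*t^2 + 12*t - 10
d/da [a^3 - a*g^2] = 3*a^2 - g^2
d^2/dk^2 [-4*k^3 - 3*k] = -24*k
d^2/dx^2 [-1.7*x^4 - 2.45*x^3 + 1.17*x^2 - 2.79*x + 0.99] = -20.4*x^2 - 14.7*x + 2.34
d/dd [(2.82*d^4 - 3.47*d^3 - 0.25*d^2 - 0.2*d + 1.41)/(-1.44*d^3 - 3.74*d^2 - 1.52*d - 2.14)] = (-4.0608*d^6 - 21.0936*d^5 - 0.241399999999999*d^4 - 14.1664*d^3 + 28.0006*d^2 + 11.6168*d + 2.5712)/(2.0736*d^6 + 10.7712*d^5 + 18.3652*d^4 + 17.5328*d^3 + 18.3176*d^2 + 6.5056*d + 4.5796)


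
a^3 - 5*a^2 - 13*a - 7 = (a - 7)*(a + 1)^2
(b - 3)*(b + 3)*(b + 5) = b^3 + 5*b^2 - 9*b - 45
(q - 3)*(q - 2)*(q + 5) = q^3 - 19*q + 30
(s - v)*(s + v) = s^2 - v^2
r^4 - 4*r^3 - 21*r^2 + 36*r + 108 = (r - 6)*(r - 3)*(r + 2)*(r + 3)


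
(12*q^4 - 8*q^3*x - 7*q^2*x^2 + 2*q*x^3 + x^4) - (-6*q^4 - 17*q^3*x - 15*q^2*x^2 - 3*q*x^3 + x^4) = 18*q^4 + 9*q^3*x + 8*q^2*x^2 + 5*q*x^3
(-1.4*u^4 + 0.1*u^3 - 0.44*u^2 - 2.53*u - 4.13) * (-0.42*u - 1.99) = 0.588*u^5 + 2.744*u^4 - 0.0142*u^3 + 1.9382*u^2 + 6.7693*u + 8.2187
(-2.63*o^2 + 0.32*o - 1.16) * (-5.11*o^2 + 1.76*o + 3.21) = 13.4393*o^4 - 6.264*o^3 - 1.9515*o^2 - 1.0144*o - 3.7236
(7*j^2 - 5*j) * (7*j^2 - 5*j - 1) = 49*j^4 - 70*j^3 + 18*j^2 + 5*j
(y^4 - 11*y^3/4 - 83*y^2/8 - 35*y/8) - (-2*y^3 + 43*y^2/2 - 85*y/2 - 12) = y^4 - 3*y^3/4 - 255*y^2/8 + 305*y/8 + 12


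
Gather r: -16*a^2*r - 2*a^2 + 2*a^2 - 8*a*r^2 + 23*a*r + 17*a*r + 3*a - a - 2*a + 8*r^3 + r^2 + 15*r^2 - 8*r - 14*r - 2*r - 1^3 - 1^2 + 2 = 8*r^3 + r^2*(16 - 8*a) + r*(-16*a^2 + 40*a - 24)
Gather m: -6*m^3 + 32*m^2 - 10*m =-6*m^3 + 32*m^2 - 10*m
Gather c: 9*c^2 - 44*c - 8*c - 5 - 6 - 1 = 9*c^2 - 52*c - 12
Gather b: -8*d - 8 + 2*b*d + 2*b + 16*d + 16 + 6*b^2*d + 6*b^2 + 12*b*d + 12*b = b^2*(6*d + 6) + b*(14*d + 14) + 8*d + 8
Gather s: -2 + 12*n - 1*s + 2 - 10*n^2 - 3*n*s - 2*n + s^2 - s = -10*n^2 + 10*n + s^2 + s*(-3*n - 2)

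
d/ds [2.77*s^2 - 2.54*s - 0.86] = 5.54*s - 2.54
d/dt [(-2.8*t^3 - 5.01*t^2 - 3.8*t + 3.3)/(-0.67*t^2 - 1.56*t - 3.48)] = (1.876*t^4 + 8.736*t^3 + 34.5016*t^2 + 39.2916*t + 18.372)/(0.4489*t^4 + 2.0904*t^3 + 7.0968*t^2 + 10.8576*t + 12.1104)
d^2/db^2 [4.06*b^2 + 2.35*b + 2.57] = 8.12000000000000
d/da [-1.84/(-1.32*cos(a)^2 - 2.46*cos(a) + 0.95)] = (4.8576*cos(a) + 4.5264)*sin(a)/(1.32*cos(a)^2 + 2.46*cos(a) - 0.95)^2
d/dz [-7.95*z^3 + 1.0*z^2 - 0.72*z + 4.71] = -23.85*z^2 + 2.0*z - 0.72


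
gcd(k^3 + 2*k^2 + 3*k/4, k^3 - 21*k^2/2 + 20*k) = k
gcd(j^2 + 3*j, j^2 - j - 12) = j + 3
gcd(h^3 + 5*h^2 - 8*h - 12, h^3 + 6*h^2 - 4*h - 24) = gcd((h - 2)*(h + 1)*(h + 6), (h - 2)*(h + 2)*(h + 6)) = h^2 + 4*h - 12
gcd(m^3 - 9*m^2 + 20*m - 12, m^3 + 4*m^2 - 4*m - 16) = m - 2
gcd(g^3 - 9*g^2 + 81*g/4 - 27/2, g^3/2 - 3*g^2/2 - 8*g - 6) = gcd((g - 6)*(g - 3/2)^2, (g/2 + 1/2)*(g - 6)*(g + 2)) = g - 6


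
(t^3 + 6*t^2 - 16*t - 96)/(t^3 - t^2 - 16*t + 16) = (t + 6)/(t - 1)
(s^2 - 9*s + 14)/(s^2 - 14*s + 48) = (s^2 - 9*s + 14)/(s^2 - 14*s + 48)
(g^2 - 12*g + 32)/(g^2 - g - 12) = (g - 8)/(g + 3)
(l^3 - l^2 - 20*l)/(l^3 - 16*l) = (l - 5)/(l - 4)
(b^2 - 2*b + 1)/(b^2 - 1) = (b - 1)/(b + 1)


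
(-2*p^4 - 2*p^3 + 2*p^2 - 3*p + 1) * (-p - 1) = 2*p^5 + 4*p^4 + p^2 + 2*p - 1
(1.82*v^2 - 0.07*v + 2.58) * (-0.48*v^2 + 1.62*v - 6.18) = -0.8736*v^4 + 2.982*v^3 - 12.5994*v^2 + 4.6122*v - 15.9444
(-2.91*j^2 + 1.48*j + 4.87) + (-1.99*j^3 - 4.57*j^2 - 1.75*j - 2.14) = -1.99*j^3 - 7.48*j^2 - 0.27*j + 2.73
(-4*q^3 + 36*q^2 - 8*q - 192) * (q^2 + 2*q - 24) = -4*q^5 + 28*q^4 + 160*q^3 - 1072*q^2 - 192*q + 4608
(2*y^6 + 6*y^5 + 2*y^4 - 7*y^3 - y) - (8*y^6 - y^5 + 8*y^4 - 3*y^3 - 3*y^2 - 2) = -6*y^6 + 7*y^5 - 6*y^4 - 4*y^3 + 3*y^2 - y + 2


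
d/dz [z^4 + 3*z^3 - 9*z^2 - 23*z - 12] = 4*z^3 + 9*z^2 - 18*z - 23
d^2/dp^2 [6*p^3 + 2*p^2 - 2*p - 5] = 36*p + 4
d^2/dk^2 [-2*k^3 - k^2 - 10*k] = -12*k - 2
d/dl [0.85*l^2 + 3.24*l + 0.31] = 1.7*l + 3.24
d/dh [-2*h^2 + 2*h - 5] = 2 - 4*h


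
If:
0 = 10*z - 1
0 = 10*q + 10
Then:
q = -1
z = 1/10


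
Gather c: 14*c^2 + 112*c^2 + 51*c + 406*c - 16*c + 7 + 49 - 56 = 126*c^2 + 441*c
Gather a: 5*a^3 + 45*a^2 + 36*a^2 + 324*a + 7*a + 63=5*a^3 + 81*a^2 + 331*a + 63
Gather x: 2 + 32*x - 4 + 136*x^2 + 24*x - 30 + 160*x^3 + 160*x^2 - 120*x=160*x^3 + 296*x^2 - 64*x - 32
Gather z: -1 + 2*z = 2*z - 1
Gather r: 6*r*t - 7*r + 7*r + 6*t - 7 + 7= 6*r*t + 6*t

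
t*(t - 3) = t^2 - 3*t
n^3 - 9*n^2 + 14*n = n*(n - 7)*(n - 2)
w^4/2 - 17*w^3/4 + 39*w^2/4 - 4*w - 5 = (w/2 + 1/4)*(w - 5)*(w - 2)^2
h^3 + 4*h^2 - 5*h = h*(h - 1)*(h + 5)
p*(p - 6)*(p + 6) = p^3 - 36*p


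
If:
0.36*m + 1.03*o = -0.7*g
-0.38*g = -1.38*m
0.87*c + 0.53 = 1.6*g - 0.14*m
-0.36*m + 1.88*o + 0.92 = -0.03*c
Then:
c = 0.47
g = 0.60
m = 0.17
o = -0.47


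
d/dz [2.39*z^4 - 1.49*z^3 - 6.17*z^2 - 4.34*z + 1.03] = 9.56*z^3 - 4.47*z^2 - 12.34*z - 4.34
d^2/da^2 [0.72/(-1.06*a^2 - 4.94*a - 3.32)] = (1.617984*a^2 + 7.540416*a - 0.72*(2.12*a + 4.94)*(4.24*a + 9.88) + 5.067648)/(1.06*a^2 + 4.94*a + 3.32)^3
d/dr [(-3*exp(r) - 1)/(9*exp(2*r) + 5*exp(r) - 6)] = (27*exp(2*r) + 18*exp(r) + 23)*exp(r)/(81*exp(4*r) + 90*exp(3*r) - 83*exp(2*r) - 60*exp(r) + 36)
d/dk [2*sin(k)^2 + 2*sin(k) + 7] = 2*sin(2*k) + 2*cos(k)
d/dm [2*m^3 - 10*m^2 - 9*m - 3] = 6*m^2 - 20*m - 9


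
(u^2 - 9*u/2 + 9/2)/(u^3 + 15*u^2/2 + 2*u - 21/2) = (2*u^2 - 9*u + 9)/(2*u^3 + 15*u^2 + 4*u - 21)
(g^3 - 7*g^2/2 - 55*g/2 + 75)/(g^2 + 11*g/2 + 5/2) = (2*g^2 - 17*g + 30)/(2*g + 1)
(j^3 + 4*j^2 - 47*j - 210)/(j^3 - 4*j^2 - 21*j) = (j^2 + 11*j + 30)/(j*(j + 3))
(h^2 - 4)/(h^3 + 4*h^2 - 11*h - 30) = (h - 2)/(h^2 + 2*h - 15)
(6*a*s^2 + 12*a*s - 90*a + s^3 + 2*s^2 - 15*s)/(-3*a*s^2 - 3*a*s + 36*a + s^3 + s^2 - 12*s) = (6*a*s + 30*a + s^2 + 5*s)/(-3*a*s - 12*a + s^2 + 4*s)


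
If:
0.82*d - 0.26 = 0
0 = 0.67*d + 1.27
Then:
No Solution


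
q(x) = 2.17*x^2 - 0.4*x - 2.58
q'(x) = 4.34*x - 0.4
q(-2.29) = 9.72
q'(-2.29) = -10.34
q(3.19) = 18.23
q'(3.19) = 13.44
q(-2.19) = 8.70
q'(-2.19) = -9.90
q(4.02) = 30.88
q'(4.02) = 17.05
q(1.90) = 4.49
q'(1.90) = 7.85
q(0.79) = -1.54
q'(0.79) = 3.03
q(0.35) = -2.45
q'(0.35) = 1.12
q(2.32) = 8.17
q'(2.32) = 9.67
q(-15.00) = 491.67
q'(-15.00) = -65.50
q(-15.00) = 491.67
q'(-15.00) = -65.50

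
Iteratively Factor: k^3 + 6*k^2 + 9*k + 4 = (k + 1)*(k^2 + 5*k + 4) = (k + 1)^2*(k + 4)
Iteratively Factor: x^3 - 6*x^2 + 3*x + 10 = (x - 2)*(x^2 - 4*x - 5) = (x - 2)*(x + 1)*(x - 5)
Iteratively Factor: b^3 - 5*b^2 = (b - 5)*(b^2) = b*(b - 5)*(b)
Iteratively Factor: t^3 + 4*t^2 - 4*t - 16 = (t - 2)*(t^2 + 6*t + 8) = (t - 2)*(t + 2)*(t + 4)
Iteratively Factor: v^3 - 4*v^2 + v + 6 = (v - 3)*(v^2 - v - 2) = (v - 3)*(v + 1)*(v - 2)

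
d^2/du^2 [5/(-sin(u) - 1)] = 5*(sin(u) - 2)/(sin(u) + 1)^2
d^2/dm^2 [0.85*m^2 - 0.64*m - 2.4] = 1.70000000000000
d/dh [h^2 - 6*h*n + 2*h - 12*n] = 2*h - 6*n + 2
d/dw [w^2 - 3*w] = 2*w - 3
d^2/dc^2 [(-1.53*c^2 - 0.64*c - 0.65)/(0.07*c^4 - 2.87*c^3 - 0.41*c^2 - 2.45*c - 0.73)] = (-0.044982*c^8 + 1.80663*c^7 - 23.29922*c^6 - 30.750678*c^5 - 6.41633999999993*c^4 + 44.290104*c^3 - 9.63907800000001*c^2 + 5.402652*c - 6.755554)/(0.000343*c^12 - 0.042189*c^11 + 1.723722*c^10 - 23.181704*c^9 - 7.153587*c^8 - 60.686724*c^7 - 34.018991*c^6 - 57.319836*c^5 - 38.437275*c^4 - 23.694104*c^3 - 13.800942*c^2 - 3.916815*c - 0.389017)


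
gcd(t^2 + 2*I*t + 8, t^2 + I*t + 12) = t + 4*I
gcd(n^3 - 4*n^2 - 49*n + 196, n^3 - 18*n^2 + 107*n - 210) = n - 7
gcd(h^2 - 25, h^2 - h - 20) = h - 5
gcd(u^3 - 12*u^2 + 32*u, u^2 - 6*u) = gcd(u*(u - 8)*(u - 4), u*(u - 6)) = u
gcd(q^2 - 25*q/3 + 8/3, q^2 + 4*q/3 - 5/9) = q - 1/3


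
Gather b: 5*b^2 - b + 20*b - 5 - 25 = 5*b^2 + 19*b - 30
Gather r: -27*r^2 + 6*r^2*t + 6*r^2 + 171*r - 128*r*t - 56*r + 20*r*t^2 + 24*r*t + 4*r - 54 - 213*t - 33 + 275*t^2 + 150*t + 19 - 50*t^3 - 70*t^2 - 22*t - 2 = r^2*(6*t - 21) + r*(20*t^2 - 104*t + 119) - 50*t^3 + 205*t^2 - 85*t - 70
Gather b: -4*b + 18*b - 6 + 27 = 14*b + 21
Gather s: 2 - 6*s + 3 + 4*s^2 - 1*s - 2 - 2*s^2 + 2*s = 2*s^2 - 5*s + 3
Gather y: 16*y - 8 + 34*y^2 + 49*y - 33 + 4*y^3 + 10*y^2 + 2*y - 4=4*y^3 + 44*y^2 + 67*y - 45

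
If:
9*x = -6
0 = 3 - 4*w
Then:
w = 3/4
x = -2/3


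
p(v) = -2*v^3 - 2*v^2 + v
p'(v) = -6*v^2 - 4*v + 1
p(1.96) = -20.78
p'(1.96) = -29.89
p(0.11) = 0.08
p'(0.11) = 0.49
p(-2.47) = 15.47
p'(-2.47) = -25.73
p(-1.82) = 3.61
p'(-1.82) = -11.59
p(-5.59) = 281.27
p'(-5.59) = -164.13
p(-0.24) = -0.33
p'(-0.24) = 1.61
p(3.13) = -77.79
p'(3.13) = -70.30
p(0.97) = -2.74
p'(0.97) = -8.53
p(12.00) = -3732.00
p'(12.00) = -911.00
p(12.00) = -3732.00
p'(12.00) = -911.00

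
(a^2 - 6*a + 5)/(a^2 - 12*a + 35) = (a - 1)/(a - 7)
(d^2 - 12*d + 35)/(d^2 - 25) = (d - 7)/(d + 5)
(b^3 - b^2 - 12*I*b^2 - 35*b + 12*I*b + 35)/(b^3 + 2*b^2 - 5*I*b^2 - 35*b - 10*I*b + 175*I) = (b^2 - b*(1 + 7*I) + 7*I)/(b^2 + 2*b - 35)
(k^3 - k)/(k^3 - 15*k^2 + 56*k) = (k^2 - 1)/(k^2 - 15*k + 56)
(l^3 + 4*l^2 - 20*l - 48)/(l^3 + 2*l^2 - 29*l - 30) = (l^2 - 2*l - 8)/(l^2 - 4*l - 5)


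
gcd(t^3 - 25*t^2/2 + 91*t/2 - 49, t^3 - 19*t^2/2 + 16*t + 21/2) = t - 7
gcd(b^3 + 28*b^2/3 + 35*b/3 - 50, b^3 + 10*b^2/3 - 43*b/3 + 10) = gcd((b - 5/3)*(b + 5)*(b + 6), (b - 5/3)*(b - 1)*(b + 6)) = b^2 + 13*b/3 - 10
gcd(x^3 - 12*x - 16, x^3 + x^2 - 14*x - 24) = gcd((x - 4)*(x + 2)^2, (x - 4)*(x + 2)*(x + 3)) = x^2 - 2*x - 8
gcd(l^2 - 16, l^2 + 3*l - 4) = l + 4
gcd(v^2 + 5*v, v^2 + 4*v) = v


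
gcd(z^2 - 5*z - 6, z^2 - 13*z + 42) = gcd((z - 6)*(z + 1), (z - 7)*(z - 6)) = z - 6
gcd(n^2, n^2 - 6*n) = n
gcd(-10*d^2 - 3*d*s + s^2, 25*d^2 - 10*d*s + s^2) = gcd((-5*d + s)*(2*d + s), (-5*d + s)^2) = -5*d + s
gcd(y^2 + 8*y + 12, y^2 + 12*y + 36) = y + 6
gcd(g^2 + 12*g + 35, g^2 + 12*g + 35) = g^2 + 12*g + 35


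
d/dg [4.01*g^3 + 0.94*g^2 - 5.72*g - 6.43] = 12.03*g^2 + 1.88*g - 5.72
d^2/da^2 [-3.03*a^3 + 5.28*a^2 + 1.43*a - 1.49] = 10.56 - 18.18*a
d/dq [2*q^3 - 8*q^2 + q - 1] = 6*q^2 - 16*q + 1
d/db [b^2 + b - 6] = 2*b + 1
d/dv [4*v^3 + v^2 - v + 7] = 12*v^2 + 2*v - 1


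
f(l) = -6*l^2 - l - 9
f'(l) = -12*l - 1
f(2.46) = -47.77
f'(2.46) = -30.52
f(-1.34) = -18.43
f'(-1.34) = 15.08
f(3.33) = -78.86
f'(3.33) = -40.96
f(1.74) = -28.91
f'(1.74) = -21.88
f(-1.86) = -27.90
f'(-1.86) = 21.32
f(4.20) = -119.04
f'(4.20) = -51.40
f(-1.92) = -29.20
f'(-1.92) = 22.04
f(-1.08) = -14.92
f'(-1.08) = 11.96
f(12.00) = -885.00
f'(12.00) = -145.00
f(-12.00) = -861.00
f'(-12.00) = 143.00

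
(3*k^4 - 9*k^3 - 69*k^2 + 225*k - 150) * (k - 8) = 3*k^5 - 33*k^4 + 3*k^3 + 777*k^2 - 1950*k + 1200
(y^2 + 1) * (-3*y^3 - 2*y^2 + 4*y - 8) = -3*y^5 - 2*y^4 + y^3 - 10*y^2 + 4*y - 8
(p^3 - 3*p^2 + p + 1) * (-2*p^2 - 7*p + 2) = -2*p^5 - p^4 + 21*p^3 - 15*p^2 - 5*p + 2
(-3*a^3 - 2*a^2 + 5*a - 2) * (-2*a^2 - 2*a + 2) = 6*a^5 + 10*a^4 - 12*a^3 - 10*a^2 + 14*a - 4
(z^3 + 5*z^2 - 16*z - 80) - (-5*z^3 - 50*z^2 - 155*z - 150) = 6*z^3 + 55*z^2 + 139*z + 70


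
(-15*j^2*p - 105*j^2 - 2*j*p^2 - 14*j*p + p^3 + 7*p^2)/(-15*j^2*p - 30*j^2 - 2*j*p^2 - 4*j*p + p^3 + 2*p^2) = (p + 7)/(p + 2)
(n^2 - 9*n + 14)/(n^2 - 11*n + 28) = (n - 2)/(n - 4)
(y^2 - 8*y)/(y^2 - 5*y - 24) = y/(y + 3)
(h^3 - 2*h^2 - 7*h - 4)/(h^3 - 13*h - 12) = (h + 1)/(h + 3)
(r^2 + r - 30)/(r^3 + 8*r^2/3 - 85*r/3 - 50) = 3/(3*r + 5)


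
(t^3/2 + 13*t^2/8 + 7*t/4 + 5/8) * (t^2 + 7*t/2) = t^5/2 + 27*t^4/8 + 119*t^3/16 + 27*t^2/4 + 35*t/16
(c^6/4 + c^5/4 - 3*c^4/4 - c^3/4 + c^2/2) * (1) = c^6/4 + c^5/4 - 3*c^4/4 - c^3/4 + c^2/2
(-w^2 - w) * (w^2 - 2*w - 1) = -w^4 + w^3 + 3*w^2 + w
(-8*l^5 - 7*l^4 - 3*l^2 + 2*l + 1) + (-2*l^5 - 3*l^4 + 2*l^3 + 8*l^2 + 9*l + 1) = -10*l^5 - 10*l^4 + 2*l^3 + 5*l^2 + 11*l + 2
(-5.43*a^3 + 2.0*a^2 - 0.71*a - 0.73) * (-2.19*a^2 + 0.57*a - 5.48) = 11.8917*a^5 - 7.4751*a^4 + 32.4513*a^3 - 9.766*a^2 + 3.4747*a + 4.0004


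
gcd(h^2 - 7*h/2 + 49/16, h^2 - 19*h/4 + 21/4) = h - 7/4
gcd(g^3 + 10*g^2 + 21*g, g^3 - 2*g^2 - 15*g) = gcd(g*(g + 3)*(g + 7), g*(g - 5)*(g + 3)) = g^2 + 3*g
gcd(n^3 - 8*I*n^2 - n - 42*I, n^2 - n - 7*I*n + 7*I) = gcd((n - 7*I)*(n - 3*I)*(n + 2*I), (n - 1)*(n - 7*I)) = n - 7*I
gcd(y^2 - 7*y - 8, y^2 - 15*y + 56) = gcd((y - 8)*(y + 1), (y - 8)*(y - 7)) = y - 8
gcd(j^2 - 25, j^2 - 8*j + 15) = j - 5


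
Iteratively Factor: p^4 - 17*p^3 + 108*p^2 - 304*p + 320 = (p - 4)*(p^3 - 13*p^2 + 56*p - 80) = (p - 4)^2*(p^2 - 9*p + 20) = (p - 5)*(p - 4)^2*(p - 4)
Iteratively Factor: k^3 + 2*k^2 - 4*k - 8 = (k + 2)*(k^2 - 4) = (k - 2)*(k + 2)*(k + 2)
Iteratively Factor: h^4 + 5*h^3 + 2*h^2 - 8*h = (h)*(h^3 + 5*h^2 + 2*h - 8) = h*(h + 2)*(h^2 + 3*h - 4) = h*(h + 2)*(h + 4)*(h - 1)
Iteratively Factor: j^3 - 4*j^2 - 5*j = (j - 5)*(j^2 + j) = j*(j - 5)*(j + 1)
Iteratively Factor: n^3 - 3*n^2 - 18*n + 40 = (n + 4)*(n^2 - 7*n + 10) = (n - 5)*(n + 4)*(n - 2)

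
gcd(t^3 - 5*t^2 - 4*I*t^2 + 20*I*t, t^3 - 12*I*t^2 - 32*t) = t^2 - 4*I*t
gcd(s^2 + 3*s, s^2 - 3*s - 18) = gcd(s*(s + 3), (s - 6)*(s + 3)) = s + 3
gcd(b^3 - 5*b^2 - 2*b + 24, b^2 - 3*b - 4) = b - 4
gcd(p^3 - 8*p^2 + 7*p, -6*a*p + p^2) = p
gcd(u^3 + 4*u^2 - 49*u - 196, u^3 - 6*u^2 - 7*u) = u - 7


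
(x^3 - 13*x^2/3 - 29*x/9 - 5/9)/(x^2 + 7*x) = (9*x^3 - 39*x^2 - 29*x - 5)/(9*x*(x + 7))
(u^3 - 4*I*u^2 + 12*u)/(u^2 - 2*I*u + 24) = u*(u + 2*I)/(u + 4*I)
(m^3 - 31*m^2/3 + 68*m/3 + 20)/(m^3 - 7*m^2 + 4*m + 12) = (m^2 - 13*m/3 - 10/3)/(m^2 - m - 2)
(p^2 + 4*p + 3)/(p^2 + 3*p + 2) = (p + 3)/(p + 2)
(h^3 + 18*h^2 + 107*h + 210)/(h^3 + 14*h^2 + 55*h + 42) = (h + 5)/(h + 1)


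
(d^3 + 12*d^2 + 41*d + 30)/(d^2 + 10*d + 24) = (d^2 + 6*d + 5)/(d + 4)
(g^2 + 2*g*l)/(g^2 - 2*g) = (g + 2*l)/(g - 2)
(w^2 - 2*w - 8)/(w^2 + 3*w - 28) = (w + 2)/(w + 7)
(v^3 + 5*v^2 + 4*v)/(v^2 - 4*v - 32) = v*(v + 1)/(v - 8)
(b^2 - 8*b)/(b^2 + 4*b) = (b - 8)/(b + 4)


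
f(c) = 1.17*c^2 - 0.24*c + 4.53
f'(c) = 2.34*c - 0.24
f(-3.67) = 21.17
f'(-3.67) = -8.83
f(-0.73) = 5.33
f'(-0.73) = -1.95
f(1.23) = 6.00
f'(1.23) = 2.64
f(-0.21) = 4.63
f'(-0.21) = -0.73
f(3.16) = 15.45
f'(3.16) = 7.15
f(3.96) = 21.93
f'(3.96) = 9.03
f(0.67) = 4.89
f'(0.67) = 1.33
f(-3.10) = 16.52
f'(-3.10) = -7.49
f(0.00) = 4.53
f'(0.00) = -0.24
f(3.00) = 14.34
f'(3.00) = 6.78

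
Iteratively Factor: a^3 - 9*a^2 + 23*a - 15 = (a - 1)*(a^2 - 8*a + 15) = (a - 3)*(a - 1)*(a - 5)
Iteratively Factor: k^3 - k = (k + 1)*(k^2 - k) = k*(k + 1)*(k - 1)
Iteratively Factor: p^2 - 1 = (p - 1)*(p + 1)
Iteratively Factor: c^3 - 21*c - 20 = (c - 5)*(c^2 + 5*c + 4) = (c - 5)*(c + 1)*(c + 4)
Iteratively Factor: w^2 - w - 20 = (w - 5)*(w + 4)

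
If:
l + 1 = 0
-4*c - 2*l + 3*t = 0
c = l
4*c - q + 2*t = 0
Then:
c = -1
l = -1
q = -8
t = -2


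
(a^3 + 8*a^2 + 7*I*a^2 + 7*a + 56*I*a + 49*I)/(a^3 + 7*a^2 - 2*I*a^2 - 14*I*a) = (a^2 + a*(1 + 7*I) + 7*I)/(a*(a - 2*I))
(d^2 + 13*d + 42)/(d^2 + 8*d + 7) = (d + 6)/(d + 1)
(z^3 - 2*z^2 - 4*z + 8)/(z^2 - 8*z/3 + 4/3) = 3*(z^2 - 4)/(3*z - 2)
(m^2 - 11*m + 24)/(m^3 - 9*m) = (m - 8)/(m*(m + 3))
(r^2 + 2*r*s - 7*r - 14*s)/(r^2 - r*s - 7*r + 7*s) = (r + 2*s)/(r - s)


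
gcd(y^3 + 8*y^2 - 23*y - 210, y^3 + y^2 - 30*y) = y^2 + y - 30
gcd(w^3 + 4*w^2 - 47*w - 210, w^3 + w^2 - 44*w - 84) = w^2 - w - 42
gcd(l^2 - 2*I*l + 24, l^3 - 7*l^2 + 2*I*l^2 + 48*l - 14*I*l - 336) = l - 6*I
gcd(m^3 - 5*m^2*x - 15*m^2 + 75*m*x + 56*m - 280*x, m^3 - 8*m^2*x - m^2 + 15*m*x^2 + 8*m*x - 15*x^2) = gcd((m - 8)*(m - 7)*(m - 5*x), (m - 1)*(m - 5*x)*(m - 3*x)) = -m + 5*x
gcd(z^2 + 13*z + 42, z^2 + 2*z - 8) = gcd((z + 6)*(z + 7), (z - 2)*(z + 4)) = 1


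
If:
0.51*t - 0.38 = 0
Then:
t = 0.75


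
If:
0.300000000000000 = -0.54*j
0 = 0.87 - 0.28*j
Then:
No Solution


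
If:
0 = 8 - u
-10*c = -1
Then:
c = 1/10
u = 8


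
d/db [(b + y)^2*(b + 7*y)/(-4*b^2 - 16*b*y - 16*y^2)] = (-b^3 - 6*b^2*y - 21*b*y^2 - 16*y^3)/(4*(b^3 + 6*b^2*y + 12*b*y^2 + 8*y^3))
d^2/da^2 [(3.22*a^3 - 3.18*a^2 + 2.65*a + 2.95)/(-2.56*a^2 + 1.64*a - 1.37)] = (2.8421709430404e-14*a^5 - 2.7669120000001*a^3 - 139.50792*a^2 + 93.814452*a + 4.85288400000001)/(16.777216*a^6 - 32.243712*a^5 + 47.591424*a^4 - 38.921792*a^3 + 25.468848*a^2 - 9.234348*a + 2.571353)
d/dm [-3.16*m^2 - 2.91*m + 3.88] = -6.32*m - 2.91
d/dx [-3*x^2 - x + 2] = -6*x - 1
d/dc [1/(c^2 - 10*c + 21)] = 2*(5 - c)/(c^2 - 10*c + 21)^2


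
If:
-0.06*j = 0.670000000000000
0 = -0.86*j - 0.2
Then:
No Solution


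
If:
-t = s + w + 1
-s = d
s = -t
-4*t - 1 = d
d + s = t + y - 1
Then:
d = -1/5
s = 1/5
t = -1/5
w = -1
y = 6/5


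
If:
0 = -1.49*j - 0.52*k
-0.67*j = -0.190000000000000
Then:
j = 0.28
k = -0.81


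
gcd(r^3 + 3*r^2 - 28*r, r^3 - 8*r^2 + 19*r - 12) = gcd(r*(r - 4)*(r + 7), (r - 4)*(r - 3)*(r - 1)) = r - 4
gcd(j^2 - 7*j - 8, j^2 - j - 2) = j + 1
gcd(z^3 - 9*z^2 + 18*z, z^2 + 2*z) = z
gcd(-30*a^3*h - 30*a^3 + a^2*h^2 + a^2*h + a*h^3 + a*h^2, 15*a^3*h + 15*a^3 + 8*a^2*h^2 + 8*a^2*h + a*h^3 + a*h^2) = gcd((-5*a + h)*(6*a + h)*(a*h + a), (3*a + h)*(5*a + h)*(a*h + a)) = a*h + a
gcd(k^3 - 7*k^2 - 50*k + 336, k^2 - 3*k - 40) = k - 8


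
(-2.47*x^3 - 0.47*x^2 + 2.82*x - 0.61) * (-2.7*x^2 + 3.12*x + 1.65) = 6.669*x^5 - 6.4374*x^4 - 13.1559*x^3 + 9.6699*x^2 + 2.7498*x - 1.0065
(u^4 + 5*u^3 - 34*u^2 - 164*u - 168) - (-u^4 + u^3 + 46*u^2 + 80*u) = 2*u^4 + 4*u^3 - 80*u^2 - 244*u - 168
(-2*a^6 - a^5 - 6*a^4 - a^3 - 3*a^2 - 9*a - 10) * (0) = 0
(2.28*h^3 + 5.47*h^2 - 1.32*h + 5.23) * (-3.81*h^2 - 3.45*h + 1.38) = -8.6868*h^5 - 28.7067*h^4 - 10.6959*h^3 - 7.8237*h^2 - 19.8651*h + 7.2174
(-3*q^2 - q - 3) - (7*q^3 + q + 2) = -7*q^3 - 3*q^2 - 2*q - 5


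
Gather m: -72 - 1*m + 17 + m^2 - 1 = m^2 - m - 56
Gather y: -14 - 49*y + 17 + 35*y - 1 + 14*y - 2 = 0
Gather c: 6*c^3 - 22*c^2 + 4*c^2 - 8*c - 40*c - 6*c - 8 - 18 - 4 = 6*c^3 - 18*c^2 - 54*c - 30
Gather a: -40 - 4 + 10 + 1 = -33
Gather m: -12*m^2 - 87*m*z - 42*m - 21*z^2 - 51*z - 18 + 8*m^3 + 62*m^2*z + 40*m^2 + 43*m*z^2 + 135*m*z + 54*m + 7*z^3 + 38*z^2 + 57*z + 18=8*m^3 + m^2*(62*z + 28) + m*(43*z^2 + 48*z + 12) + 7*z^3 + 17*z^2 + 6*z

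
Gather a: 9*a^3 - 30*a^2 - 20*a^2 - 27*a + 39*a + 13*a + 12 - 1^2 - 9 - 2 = 9*a^3 - 50*a^2 + 25*a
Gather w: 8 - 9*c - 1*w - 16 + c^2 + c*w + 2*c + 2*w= c^2 - 7*c + w*(c + 1) - 8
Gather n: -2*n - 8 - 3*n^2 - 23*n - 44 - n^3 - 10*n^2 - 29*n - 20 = -n^3 - 13*n^2 - 54*n - 72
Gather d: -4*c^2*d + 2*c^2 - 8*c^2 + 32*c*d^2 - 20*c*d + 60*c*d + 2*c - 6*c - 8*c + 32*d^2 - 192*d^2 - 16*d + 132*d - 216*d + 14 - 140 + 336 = -6*c^2 - 12*c + d^2*(32*c - 160) + d*(-4*c^2 + 40*c - 100) + 210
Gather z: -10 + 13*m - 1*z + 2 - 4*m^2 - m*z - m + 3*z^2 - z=-4*m^2 + 12*m + 3*z^2 + z*(-m - 2) - 8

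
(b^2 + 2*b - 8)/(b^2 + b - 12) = (b - 2)/(b - 3)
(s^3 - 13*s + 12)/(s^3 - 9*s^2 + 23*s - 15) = (s + 4)/(s - 5)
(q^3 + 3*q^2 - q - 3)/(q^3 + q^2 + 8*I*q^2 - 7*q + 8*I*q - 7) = (q^2 + 2*q - 3)/(q^2 + 8*I*q - 7)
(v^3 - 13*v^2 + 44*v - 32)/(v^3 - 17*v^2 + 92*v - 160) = (v - 1)/(v - 5)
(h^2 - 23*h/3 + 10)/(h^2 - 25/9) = 3*(h - 6)/(3*h + 5)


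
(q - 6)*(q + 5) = q^2 - q - 30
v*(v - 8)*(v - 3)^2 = v^4 - 14*v^3 + 57*v^2 - 72*v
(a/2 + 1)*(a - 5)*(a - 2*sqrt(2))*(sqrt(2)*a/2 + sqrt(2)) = sqrt(2)*a^4/4 - a^3 - sqrt(2)*a^3/4 - 4*sqrt(2)*a^2 + a^2 - 5*sqrt(2)*a + 16*a + 20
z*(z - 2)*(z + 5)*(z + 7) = z^4 + 10*z^3 + 11*z^2 - 70*z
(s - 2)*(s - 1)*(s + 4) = s^3 + s^2 - 10*s + 8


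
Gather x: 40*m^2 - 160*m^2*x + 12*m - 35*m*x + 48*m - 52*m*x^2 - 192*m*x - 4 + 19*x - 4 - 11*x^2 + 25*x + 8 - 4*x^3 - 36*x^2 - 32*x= 40*m^2 + 60*m - 4*x^3 + x^2*(-52*m - 47) + x*(-160*m^2 - 227*m + 12)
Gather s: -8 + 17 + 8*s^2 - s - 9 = 8*s^2 - s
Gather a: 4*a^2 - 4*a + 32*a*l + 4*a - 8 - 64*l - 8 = 4*a^2 + 32*a*l - 64*l - 16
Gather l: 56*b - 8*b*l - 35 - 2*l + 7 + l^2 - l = 56*b + l^2 + l*(-8*b - 3) - 28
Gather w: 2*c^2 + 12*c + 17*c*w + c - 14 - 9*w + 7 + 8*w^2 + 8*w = 2*c^2 + 13*c + 8*w^2 + w*(17*c - 1) - 7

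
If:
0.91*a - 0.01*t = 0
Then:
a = 0.010989010989011*t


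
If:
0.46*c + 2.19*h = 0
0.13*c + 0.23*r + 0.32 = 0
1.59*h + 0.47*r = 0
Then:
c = -1.09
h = 0.23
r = -0.77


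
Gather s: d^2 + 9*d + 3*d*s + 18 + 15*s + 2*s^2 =d^2 + 9*d + 2*s^2 + s*(3*d + 15) + 18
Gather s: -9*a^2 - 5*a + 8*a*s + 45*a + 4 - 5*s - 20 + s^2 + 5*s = -9*a^2 + 8*a*s + 40*a + s^2 - 16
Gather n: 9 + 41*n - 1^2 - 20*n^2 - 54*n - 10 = -20*n^2 - 13*n - 2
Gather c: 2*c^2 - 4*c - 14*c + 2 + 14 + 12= 2*c^2 - 18*c + 28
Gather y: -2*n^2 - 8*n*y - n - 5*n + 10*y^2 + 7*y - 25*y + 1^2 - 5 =-2*n^2 - 6*n + 10*y^2 + y*(-8*n - 18) - 4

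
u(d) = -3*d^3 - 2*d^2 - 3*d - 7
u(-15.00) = 9713.00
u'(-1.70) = -22.21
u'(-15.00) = -1968.00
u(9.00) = -2383.00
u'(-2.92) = -68.06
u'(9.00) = -768.00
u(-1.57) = 4.39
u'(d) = -9*d^2 - 4*d - 3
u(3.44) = -163.11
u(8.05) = -1725.74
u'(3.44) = -123.26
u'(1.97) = -45.81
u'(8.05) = -618.42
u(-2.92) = 59.40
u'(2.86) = -88.06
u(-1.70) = 7.06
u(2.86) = -102.12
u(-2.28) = 25.00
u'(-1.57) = -18.90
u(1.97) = -43.61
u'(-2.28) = -40.67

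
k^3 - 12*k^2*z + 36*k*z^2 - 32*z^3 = (k - 8*z)*(k - 2*z)^2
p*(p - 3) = p^2 - 3*p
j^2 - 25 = (j - 5)*(j + 5)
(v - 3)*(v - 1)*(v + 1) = v^3 - 3*v^2 - v + 3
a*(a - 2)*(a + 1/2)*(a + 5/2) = a^4 + a^3 - 19*a^2/4 - 5*a/2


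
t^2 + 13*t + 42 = (t + 6)*(t + 7)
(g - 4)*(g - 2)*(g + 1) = g^3 - 5*g^2 + 2*g + 8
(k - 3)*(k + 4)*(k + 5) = k^3 + 6*k^2 - 7*k - 60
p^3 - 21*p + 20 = (p - 4)*(p - 1)*(p + 5)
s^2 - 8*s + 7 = (s - 7)*(s - 1)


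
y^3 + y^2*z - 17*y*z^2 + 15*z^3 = (y - 3*z)*(y - z)*(y + 5*z)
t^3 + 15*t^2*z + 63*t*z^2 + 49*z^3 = (t + z)*(t + 7*z)^2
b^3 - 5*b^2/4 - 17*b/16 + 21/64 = (b - 7/4)*(b - 1/4)*(b + 3/4)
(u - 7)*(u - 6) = u^2 - 13*u + 42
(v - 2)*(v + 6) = v^2 + 4*v - 12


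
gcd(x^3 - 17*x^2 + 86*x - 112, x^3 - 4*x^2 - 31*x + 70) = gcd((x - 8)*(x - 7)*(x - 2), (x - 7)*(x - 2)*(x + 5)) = x^2 - 9*x + 14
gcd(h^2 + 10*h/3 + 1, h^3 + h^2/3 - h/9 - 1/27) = h + 1/3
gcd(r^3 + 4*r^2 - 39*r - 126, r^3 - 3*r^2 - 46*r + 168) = r^2 + r - 42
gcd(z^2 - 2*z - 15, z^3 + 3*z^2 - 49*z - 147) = z + 3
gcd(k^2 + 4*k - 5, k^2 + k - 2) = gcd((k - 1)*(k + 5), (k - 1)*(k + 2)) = k - 1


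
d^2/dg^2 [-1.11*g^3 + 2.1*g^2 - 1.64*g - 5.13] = 4.2 - 6.66*g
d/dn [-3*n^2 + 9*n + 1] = 9 - 6*n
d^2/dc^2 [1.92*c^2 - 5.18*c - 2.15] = 3.84000000000000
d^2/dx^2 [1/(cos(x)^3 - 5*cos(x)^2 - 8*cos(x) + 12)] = ((-29*cos(x) - 40*cos(2*x) + 9*cos(3*x))*(cos(x)^3 - 5*cos(x)^2 - 8*cos(x) + 12)/4 + 2*(-3*cos(x)^2 + 10*cos(x) + 8)^2*sin(x)^2)/(cos(x)^3 - 5*cos(x)^2 - 8*cos(x) + 12)^3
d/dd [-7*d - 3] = -7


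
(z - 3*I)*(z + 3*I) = z^2 + 9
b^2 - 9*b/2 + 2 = (b - 4)*(b - 1/2)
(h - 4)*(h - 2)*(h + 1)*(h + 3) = h^4 - 2*h^3 - 13*h^2 + 14*h + 24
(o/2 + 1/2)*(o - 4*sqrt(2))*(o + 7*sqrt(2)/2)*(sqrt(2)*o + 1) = sqrt(2)*o^4/2 + sqrt(2)*o^3/2 - 57*sqrt(2)*o^2/4 - 57*sqrt(2)*o/4 - 14*o - 14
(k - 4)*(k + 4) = k^2 - 16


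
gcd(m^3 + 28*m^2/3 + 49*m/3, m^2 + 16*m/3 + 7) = m + 7/3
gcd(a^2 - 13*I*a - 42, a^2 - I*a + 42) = a - 7*I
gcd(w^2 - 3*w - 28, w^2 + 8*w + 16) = w + 4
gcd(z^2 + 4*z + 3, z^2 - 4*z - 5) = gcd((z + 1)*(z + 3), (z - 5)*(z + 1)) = z + 1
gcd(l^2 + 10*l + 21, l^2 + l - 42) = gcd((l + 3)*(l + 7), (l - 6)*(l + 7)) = l + 7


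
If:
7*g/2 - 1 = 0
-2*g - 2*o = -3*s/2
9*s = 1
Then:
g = 2/7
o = -17/84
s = 1/9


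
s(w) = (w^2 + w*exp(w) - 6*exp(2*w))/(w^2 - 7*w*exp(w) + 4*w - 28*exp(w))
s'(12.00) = 8174.07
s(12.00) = 8718.99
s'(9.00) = 493.17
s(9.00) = 534.26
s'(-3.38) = 10.12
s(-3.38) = -5.04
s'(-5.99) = 1.00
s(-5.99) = 3.00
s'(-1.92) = 0.95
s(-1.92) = -0.53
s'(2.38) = 1.23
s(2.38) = 1.43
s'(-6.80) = 0.51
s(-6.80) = 2.43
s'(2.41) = 1.26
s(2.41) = 1.47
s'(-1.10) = 0.37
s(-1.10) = -0.02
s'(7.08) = 83.61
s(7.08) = 91.89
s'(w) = (w^2 + w*exp(w) - 6*exp(2*w))*(7*w*exp(w) - 2*w + 35*exp(w) - 4)/(w^2 - 7*w*exp(w) + 4*w - 28*exp(w))^2 + (w*exp(w) + 2*w - 12*exp(2*w) + exp(w))/(w^2 - 7*w*exp(w) + 4*w - 28*exp(w)) = ((w^2 + w*exp(w) - 6*exp(2*w))*(7*w*exp(w) - 2*w + 35*exp(w) - 4) + (w^2 - 7*w*exp(w) + 4*w - 28*exp(w))*(w*exp(w) + 2*w - 12*exp(2*w) + exp(w)))/(w^2 - 7*w*exp(w) + 4*w - 28*exp(w))^2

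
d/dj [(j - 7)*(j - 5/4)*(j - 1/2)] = 3*j^2 - 35*j/2 + 103/8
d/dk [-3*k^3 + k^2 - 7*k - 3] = -9*k^2 + 2*k - 7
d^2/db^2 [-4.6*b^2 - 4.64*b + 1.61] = -9.20000000000000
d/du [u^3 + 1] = 3*u^2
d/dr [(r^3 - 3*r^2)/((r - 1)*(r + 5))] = r*(r^3 + 8*r^2 - 27*r + 30)/(r^4 + 8*r^3 + 6*r^2 - 40*r + 25)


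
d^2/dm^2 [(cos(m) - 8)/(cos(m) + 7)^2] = (-639*cos(m)/4 + 30*cos(2*m) - cos(3*m)/4 - 46)/(cos(m) + 7)^4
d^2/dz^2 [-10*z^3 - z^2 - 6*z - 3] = -60*z - 2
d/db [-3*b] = -3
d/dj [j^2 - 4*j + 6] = 2*j - 4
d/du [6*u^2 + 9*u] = 12*u + 9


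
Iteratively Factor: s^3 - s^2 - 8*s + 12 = (s + 3)*(s^2 - 4*s + 4) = (s - 2)*(s + 3)*(s - 2)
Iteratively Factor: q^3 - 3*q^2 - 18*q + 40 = (q - 5)*(q^2 + 2*q - 8) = (q - 5)*(q + 4)*(q - 2)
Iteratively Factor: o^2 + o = (o)*(o + 1)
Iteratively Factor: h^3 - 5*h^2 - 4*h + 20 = (h - 2)*(h^2 - 3*h - 10) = (h - 5)*(h - 2)*(h + 2)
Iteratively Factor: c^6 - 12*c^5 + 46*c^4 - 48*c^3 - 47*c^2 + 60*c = (c + 1)*(c^5 - 13*c^4 + 59*c^3 - 107*c^2 + 60*c) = (c - 4)*(c + 1)*(c^4 - 9*c^3 + 23*c^2 - 15*c) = (c - 4)*(c - 3)*(c + 1)*(c^3 - 6*c^2 + 5*c) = c*(c - 4)*(c - 3)*(c + 1)*(c^2 - 6*c + 5) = c*(c - 5)*(c - 4)*(c - 3)*(c + 1)*(c - 1)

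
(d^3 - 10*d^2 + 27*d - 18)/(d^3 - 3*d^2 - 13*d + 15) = (d^2 - 9*d + 18)/(d^2 - 2*d - 15)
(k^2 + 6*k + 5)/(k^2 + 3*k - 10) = (k + 1)/(k - 2)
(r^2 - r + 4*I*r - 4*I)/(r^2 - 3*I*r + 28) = (r - 1)/(r - 7*I)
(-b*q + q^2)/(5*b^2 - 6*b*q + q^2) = q/(-5*b + q)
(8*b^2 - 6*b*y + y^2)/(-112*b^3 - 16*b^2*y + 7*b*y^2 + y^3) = (-2*b + y)/(28*b^2 + 11*b*y + y^2)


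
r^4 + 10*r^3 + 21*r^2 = r^2*(r + 3)*(r + 7)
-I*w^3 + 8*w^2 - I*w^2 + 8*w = w*(w + 8*I)*(-I*w - I)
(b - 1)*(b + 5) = b^2 + 4*b - 5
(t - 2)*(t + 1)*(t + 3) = t^3 + 2*t^2 - 5*t - 6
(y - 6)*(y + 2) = y^2 - 4*y - 12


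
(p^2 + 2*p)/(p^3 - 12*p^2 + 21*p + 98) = p/(p^2 - 14*p + 49)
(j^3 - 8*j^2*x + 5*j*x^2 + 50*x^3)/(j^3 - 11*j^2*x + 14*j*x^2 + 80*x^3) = (-j + 5*x)/(-j + 8*x)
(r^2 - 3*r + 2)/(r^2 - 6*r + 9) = (r^2 - 3*r + 2)/(r^2 - 6*r + 9)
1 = 1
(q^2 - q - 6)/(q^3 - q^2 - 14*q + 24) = (q + 2)/(q^2 + 2*q - 8)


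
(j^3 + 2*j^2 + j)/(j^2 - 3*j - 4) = j*(j + 1)/(j - 4)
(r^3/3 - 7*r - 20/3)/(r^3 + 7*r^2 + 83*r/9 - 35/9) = 3*(r^3 - 21*r - 20)/(9*r^3 + 63*r^2 + 83*r - 35)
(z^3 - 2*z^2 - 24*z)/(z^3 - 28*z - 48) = z/(z + 2)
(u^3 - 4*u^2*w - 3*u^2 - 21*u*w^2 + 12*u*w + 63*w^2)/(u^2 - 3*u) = u - 4*w - 21*w^2/u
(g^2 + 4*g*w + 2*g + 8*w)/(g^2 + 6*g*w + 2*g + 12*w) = (g + 4*w)/(g + 6*w)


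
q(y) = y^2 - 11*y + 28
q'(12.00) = 13.00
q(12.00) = 40.00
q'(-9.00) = -29.00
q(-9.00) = 208.00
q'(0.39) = -10.22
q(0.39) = 23.86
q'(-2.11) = -15.22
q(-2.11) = 55.66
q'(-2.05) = -15.10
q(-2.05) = 54.75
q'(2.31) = -6.38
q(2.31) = 7.93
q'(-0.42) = -11.84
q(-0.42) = 32.80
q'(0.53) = -9.94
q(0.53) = 22.45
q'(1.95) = -7.10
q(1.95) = 10.35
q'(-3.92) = -18.84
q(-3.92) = 86.49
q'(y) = 2*y - 11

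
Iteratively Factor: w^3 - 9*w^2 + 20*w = (w)*(w^2 - 9*w + 20) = w*(w - 4)*(w - 5)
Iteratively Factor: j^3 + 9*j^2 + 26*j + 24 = (j + 2)*(j^2 + 7*j + 12) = (j + 2)*(j + 4)*(j + 3)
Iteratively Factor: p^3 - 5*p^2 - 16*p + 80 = (p - 4)*(p^2 - p - 20) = (p - 5)*(p - 4)*(p + 4)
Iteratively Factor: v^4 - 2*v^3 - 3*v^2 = (v - 3)*(v^3 + v^2) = v*(v - 3)*(v^2 + v) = v*(v - 3)*(v + 1)*(v)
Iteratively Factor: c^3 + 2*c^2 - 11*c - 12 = (c + 1)*(c^2 + c - 12) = (c - 3)*(c + 1)*(c + 4)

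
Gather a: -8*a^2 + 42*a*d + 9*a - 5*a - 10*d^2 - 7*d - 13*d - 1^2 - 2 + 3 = -8*a^2 + a*(42*d + 4) - 10*d^2 - 20*d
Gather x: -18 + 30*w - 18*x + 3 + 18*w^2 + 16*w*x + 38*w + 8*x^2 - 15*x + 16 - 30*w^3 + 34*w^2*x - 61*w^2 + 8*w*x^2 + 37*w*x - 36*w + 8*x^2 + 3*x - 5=-30*w^3 - 43*w^2 + 32*w + x^2*(8*w + 16) + x*(34*w^2 + 53*w - 30) - 4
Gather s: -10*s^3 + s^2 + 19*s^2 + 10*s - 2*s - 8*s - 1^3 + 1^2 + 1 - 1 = -10*s^3 + 20*s^2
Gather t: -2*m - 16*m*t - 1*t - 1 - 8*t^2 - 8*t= -2*m - 8*t^2 + t*(-16*m - 9) - 1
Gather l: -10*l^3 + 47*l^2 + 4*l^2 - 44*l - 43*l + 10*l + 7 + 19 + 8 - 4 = -10*l^3 + 51*l^2 - 77*l + 30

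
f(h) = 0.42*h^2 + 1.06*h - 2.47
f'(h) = 0.84*h + 1.06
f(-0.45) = -2.86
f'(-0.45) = 0.68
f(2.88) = 4.07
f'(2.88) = 3.48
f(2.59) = 3.09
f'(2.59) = 3.24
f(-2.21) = -2.76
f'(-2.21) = -0.80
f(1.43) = -0.10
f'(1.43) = 2.26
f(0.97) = -1.05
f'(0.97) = 1.87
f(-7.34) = 12.38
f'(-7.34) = -5.11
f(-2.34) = -2.65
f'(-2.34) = -0.91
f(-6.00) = 6.29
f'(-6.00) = -3.98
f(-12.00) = 45.29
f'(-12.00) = -9.02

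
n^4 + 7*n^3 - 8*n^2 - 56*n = n*(n + 7)*(n - 2*sqrt(2))*(n + 2*sqrt(2))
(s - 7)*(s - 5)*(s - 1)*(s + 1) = s^4 - 12*s^3 + 34*s^2 + 12*s - 35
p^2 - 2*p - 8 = (p - 4)*(p + 2)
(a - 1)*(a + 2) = a^2 + a - 2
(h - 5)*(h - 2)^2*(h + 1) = h^4 - 8*h^3 + 15*h^2 + 4*h - 20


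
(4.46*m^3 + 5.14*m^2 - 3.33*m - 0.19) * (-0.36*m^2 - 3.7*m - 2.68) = -1.6056*m^5 - 18.3524*m^4 - 29.772*m^3 - 1.3858*m^2 + 9.6274*m + 0.5092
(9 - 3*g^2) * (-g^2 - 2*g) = 3*g^4 + 6*g^3 - 9*g^2 - 18*g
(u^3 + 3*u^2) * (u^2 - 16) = u^5 + 3*u^4 - 16*u^3 - 48*u^2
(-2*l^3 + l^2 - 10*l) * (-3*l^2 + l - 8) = 6*l^5 - 5*l^4 + 47*l^3 - 18*l^2 + 80*l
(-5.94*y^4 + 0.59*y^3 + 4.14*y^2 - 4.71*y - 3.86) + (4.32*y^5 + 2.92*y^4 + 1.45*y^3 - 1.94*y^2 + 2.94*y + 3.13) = 4.32*y^5 - 3.02*y^4 + 2.04*y^3 + 2.2*y^2 - 1.77*y - 0.73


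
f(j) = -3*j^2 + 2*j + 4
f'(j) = 2 - 6*j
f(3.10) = -18.63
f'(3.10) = -16.60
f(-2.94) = -27.81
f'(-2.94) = 19.64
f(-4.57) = -67.79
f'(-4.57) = 29.42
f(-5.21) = -87.85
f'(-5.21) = 33.26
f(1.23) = 1.92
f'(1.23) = -5.38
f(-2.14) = -14.02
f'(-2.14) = 14.84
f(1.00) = 3.00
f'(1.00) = -4.00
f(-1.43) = -4.99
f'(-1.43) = 10.58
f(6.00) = -92.00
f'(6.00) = -34.00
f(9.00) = -221.00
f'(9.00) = -52.00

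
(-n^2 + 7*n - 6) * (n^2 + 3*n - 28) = -n^4 + 4*n^3 + 43*n^2 - 214*n + 168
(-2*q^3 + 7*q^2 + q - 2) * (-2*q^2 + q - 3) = 4*q^5 - 16*q^4 + 11*q^3 - 16*q^2 - 5*q + 6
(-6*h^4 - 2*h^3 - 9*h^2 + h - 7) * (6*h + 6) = -36*h^5 - 48*h^4 - 66*h^3 - 48*h^2 - 36*h - 42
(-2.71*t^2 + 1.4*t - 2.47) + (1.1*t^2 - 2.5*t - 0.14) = -1.61*t^2 - 1.1*t - 2.61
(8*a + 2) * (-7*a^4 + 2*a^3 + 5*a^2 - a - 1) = -56*a^5 + 2*a^4 + 44*a^3 + 2*a^2 - 10*a - 2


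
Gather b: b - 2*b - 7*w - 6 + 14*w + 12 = -b + 7*w + 6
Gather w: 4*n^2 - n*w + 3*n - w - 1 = 4*n^2 + 3*n + w*(-n - 1) - 1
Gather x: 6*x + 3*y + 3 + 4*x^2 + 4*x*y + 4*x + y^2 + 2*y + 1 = 4*x^2 + x*(4*y + 10) + y^2 + 5*y + 4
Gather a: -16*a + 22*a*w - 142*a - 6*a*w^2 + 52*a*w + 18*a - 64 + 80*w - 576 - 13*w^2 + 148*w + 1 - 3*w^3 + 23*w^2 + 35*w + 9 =a*(-6*w^2 + 74*w - 140) - 3*w^3 + 10*w^2 + 263*w - 630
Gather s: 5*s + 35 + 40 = 5*s + 75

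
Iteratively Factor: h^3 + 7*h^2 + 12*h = (h + 3)*(h^2 + 4*h) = (h + 3)*(h + 4)*(h)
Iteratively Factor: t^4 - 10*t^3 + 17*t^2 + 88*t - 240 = (t - 4)*(t^3 - 6*t^2 - 7*t + 60) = (t - 4)^2*(t^2 - 2*t - 15) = (t - 4)^2*(t + 3)*(t - 5)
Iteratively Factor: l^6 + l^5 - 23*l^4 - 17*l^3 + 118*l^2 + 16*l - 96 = (l - 2)*(l^5 + 3*l^4 - 17*l^3 - 51*l^2 + 16*l + 48) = (l - 2)*(l + 4)*(l^4 - l^3 - 13*l^2 + l + 12) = (l - 2)*(l + 1)*(l + 4)*(l^3 - 2*l^2 - 11*l + 12) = (l - 2)*(l - 1)*(l + 1)*(l + 4)*(l^2 - l - 12) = (l - 4)*(l - 2)*(l - 1)*(l + 1)*(l + 4)*(l + 3)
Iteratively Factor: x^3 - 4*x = (x - 2)*(x^2 + 2*x) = x*(x - 2)*(x + 2)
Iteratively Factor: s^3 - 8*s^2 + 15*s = (s)*(s^2 - 8*s + 15) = s*(s - 3)*(s - 5)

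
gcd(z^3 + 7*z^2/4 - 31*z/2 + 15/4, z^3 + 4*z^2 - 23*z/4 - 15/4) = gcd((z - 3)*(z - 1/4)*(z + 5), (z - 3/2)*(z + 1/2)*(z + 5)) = z + 5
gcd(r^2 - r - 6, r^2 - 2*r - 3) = r - 3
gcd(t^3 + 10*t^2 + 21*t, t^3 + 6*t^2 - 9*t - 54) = t + 3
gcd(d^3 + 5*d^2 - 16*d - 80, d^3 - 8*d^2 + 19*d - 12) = d - 4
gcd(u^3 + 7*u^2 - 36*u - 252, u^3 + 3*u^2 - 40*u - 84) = u^2 + u - 42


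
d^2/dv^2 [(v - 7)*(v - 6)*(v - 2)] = 6*v - 30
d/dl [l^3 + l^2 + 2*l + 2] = 3*l^2 + 2*l + 2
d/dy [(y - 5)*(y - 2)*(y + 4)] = 3*y^2 - 6*y - 18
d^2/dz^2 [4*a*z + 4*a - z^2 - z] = -2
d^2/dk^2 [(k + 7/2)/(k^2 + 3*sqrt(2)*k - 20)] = ((2*k + 7)*(2*k + 3*sqrt(2))^2 - (6*k + 7 + 6*sqrt(2))*(k^2 + 3*sqrt(2)*k - 20))/(k^2 + 3*sqrt(2)*k - 20)^3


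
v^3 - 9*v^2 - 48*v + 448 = (v - 8)^2*(v + 7)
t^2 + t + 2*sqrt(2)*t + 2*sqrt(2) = (t + 1)*(t + 2*sqrt(2))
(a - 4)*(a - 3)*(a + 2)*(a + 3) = a^4 - 2*a^3 - 17*a^2 + 18*a + 72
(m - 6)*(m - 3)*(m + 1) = m^3 - 8*m^2 + 9*m + 18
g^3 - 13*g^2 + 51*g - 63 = (g - 7)*(g - 3)^2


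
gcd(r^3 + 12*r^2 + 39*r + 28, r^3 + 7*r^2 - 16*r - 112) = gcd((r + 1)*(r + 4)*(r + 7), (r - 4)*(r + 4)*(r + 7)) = r^2 + 11*r + 28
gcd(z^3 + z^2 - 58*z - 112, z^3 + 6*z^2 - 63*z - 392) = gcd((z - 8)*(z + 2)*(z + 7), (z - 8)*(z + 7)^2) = z^2 - z - 56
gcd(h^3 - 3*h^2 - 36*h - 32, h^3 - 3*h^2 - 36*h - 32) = h^3 - 3*h^2 - 36*h - 32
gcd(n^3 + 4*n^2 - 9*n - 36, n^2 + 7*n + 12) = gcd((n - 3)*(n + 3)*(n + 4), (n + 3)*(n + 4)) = n^2 + 7*n + 12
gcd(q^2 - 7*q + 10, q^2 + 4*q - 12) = q - 2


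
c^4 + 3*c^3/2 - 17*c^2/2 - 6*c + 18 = (c - 2)*(c - 3/2)*(c + 2)*(c + 3)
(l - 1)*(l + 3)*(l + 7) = l^3 + 9*l^2 + 11*l - 21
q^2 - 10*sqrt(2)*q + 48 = (q - 6*sqrt(2))*(q - 4*sqrt(2))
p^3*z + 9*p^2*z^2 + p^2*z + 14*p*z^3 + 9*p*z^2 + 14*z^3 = (p + 2*z)*(p + 7*z)*(p*z + z)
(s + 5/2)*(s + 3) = s^2 + 11*s/2 + 15/2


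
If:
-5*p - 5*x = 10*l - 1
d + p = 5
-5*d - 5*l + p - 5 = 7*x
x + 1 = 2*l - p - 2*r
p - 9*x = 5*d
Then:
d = 19/11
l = -613/495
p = 36/11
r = -1523/495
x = -59/99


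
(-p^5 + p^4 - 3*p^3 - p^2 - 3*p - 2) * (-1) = p^5 - p^4 + 3*p^3 + p^2 + 3*p + 2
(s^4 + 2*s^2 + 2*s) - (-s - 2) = s^4 + 2*s^2 + 3*s + 2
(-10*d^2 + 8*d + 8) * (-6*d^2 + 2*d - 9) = 60*d^4 - 68*d^3 + 58*d^2 - 56*d - 72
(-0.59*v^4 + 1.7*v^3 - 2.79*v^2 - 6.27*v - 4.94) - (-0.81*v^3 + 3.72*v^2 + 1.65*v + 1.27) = -0.59*v^4 + 2.51*v^3 - 6.51*v^2 - 7.92*v - 6.21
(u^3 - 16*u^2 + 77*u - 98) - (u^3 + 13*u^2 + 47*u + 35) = -29*u^2 + 30*u - 133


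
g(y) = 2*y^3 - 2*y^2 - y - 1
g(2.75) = 22.72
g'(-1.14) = 11.36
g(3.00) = 32.00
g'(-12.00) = 911.00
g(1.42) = -0.73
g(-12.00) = -3733.00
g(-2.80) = -57.78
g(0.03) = -1.03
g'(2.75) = 33.38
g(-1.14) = -5.42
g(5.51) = 267.34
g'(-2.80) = 57.24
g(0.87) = -2.07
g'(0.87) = 0.06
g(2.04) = 5.62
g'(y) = 6*y^2 - 4*y - 1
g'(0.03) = -1.11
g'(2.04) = 15.81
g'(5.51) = 159.12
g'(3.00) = 41.00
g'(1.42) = 5.42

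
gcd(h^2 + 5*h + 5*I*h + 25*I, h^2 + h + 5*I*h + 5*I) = h + 5*I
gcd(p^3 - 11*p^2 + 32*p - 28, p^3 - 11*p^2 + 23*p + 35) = p - 7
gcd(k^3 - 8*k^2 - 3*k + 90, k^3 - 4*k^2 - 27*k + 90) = k - 6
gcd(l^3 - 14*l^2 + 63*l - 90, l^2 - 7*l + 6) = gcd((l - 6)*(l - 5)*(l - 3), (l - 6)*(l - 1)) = l - 6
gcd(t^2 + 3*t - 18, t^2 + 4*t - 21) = t - 3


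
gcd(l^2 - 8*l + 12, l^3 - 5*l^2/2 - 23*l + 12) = l - 6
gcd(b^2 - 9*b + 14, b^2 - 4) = b - 2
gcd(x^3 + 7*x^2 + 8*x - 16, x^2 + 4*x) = x + 4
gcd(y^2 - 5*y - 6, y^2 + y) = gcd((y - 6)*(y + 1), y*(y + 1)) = y + 1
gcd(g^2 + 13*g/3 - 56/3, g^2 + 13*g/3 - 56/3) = g^2 + 13*g/3 - 56/3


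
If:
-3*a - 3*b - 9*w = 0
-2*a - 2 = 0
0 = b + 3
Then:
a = -1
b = -3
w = 4/3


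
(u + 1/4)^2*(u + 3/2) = u^3 + 2*u^2 + 13*u/16 + 3/32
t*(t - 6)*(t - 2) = t^3 - 8*t^2 + 12*t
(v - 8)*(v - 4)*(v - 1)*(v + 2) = v^4 - 11*v^3 + 18*v^2 + 56*v - 64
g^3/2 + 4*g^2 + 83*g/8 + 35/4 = (g/2 + 1)*(g + 5/2)*(g + 7/2)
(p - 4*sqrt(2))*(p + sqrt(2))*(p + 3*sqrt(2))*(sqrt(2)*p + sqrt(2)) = sqrt(2)*p^4 + sqrt(2)*p^3 - 26*sqrt(2)*p^2 - 48*p - 26*sqrt(2)*p - 48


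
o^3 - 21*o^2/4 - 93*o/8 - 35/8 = (o - 7)*(o + 1/2)*(o + 5/4)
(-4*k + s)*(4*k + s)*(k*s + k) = -16*k^3*s - 16*k^3 + k*s^3 + k*s^2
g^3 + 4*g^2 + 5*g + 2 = (g + 1)^2*(g + 2)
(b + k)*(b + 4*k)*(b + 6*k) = b^3 + 11*b^2*k + 34*b*k^2 + 24*k^3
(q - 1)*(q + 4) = q^2 + 3*q - 4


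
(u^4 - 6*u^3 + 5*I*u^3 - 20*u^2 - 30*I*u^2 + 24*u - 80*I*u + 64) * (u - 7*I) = u^5 - 6*u^4 - 2*I*u^4 + 15*u^3 + 12*I*u^3 - 186*u^2 + 60*I*u^2 - 496*u - 168*I*u - 448*I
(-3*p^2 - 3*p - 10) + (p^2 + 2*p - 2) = -2*p^2 - p - 12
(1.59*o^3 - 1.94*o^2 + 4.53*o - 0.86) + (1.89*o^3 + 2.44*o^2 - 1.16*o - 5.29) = 3.48*o^3 + 0.5*o^2 + 3.37*o - 6.15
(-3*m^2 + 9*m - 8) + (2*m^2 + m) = -m^2 + 10*m - 8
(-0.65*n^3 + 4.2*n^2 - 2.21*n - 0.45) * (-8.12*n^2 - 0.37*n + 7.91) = 5.278*n^5 - 33.8635*n^4 + 11.2497*n^3 + 37.6937*n^2 - 17.3146*n - 3.5595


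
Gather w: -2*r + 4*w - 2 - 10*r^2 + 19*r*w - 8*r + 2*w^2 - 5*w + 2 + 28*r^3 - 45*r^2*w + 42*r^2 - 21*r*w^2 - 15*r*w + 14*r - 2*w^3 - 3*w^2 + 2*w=28*r^3 + 32*r^2 + 4*r - 2*w^3 + w^2*(-21*r - 1) + w*(-45*r^2 + 4*r + 1)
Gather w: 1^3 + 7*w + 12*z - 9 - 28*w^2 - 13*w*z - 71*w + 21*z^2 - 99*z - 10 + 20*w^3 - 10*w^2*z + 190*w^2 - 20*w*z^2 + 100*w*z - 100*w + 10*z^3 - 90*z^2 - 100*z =20*w^3 + w^2*(162 - 10*z) + w*(-20*z^2 + 87*z - 164) + 10*z^3 - 69*z^2 - 187*z - 18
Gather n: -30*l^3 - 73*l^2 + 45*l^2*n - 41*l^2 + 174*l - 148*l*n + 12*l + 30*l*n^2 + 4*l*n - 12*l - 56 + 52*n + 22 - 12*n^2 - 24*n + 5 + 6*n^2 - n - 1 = -30*l^3 - 114*l^2 + 174*l + n^2*(30*l - 6) + n*(45*l^2 - 144*l + 27) - 30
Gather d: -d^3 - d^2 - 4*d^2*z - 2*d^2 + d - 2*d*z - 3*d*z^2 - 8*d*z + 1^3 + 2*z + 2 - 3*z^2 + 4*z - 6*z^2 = -d^3 + d^2*(-4*z - 3) + d*(-3*z^2 - 10*z + 1) - 9*z^2 + 6*z + 3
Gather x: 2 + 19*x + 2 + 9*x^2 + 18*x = 9*x^2 + 37*x + 4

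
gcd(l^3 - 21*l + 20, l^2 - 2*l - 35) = l + 5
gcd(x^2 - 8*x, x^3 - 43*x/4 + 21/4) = 1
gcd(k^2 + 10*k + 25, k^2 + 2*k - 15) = k + 5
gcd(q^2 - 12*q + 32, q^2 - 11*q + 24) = q - 8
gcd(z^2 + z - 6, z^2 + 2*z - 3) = z + 3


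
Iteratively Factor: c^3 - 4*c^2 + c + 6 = (c + 1)*(c^2 - 5*c + 6) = (c - 2)*(c + 1)*(c - 3)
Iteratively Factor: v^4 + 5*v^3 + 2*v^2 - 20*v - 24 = (v - 2)*(v^3 + 7*v^2 + 16*v + 12) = (v - 2)*(v + 3)*(v^2 + 4*v + 4) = (v - 2)*(v + 2)*(v + 3)*(v + 2)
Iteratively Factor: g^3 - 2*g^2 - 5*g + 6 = (g - 3)*(g^2 + g - 2) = (g - 3)*(g + 2)*(g - 1)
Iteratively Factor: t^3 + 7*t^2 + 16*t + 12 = (t + 2)*(t^2 + 5*t + 6) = (t + 2)*(t + 3)*(t + 2)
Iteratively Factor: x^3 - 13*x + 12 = (x - 3)*(x^2 + 3*x - 4) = (x - 3)*(x - 1)*(x + 4)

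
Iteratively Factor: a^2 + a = (a + 1)*(a)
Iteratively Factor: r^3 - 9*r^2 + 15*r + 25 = (r - 5)*(r^2 - 4*r - 5) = (r - 5)*(r + 1)*(r - 5)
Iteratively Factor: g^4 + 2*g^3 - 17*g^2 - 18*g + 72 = (g - 3)*(g^3 + 5*g^2 - 2*g - 24) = (g - 3)*(g + 4)*(g^2 + g - 6) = (g - 3)*(g - 2)*(g + 4)*(g + 3)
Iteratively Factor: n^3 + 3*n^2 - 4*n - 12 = (n + 3)*(n^2 - 4) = (n - 2)*(n + 3)*(n + 2)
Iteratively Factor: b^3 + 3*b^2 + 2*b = (b + 1)*(b^2 + 2*b) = b*(b + 1)*(b + 2)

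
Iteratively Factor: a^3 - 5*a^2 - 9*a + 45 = (a - 3)*(a^2 - 2*a - 15) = (a - 5)*(a - 3)*(a + 3)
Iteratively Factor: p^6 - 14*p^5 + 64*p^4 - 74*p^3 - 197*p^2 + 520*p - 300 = (p - 1)*(p^5 - 13*p^4 + 51*p^3 - 23*p^2 - 220*p + 300) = (p - 2)*(p - 1)*(p^4 - 11*p^3 + 29*p^2 + 35*p - 150) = (p - 5)*(p - 2)*(p - 1)*(p^3 - 6*p^2 - p + 30) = (p - 5)^2*(p - 2)*(p - 1)*(p^2 - p - 6) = (p - 5)^2*(p - 2)*(p - 1)*(p + 2)*(p - 3)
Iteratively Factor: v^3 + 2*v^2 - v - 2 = (v - 1)*(v^2 + 3*v + 2) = (v - 1)*(v + 1)*(v + 2)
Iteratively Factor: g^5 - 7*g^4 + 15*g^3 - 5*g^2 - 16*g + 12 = (g - 3)*(g^4 - 4*g^3 + 3*g^2 + 4*g - 4) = (g - 3)*(g - 1)*(g^3 - 3*g^2 + 4) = (g - 3)*(g - 2)*(g - 1)*(g^2 - g - 2) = (g - 3)*(g - 2)^2*(g - 1)*(g + 1)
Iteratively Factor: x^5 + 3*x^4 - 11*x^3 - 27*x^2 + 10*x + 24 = (x - 1)*(x^4 + 4*x^3 - 7*x^2 - 34*x - 24) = (x - 1)*(x + 1)*(x^3 + 3*x^2 - 10*x - 24) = (x - 1)*(x + 1)*(x + 4)*(x^2 - x - 6) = (x - 1)*(x + 1)*(x + 2)*(x + 4)*(x - 3)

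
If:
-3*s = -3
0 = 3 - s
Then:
No Solution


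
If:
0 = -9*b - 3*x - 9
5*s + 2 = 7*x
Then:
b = -x/3 - 1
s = 7*x/5 - 2/5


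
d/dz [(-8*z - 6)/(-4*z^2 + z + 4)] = 2*(16*z^2 - 4*z - (4*z + 3)*(8*z - 1) - 16)/(-4*z^2 + z + 4)^2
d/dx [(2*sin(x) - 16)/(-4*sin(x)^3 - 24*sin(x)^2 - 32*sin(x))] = (sin(x)^3 - 9*sin(x)^2 - 48*sin(x) - 32)*cos(x)/((sin(x) + 2)^2*(sin(x) + 4)^2*sin(x)^2)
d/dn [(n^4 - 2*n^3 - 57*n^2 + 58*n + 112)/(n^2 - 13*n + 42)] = (2*n^5 - 41*n^4 + 220*n^3 + 431*n^2 - 5012*n + 3892)/(n^4 - 26*n^3 + 253*n^2 - 1092*n + 1764)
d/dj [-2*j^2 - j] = -4*j - 1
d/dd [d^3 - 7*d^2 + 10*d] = 3*d^2 - 14*d + 10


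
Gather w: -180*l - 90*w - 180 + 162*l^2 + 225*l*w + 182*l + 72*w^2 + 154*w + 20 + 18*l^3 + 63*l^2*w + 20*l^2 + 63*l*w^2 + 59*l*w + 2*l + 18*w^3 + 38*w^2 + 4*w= 18*l^3 + 182*l^2 + 4*l + 18*w^3 + w^2*(63*l + 110) + w*(63*l^2 + 284*l + 68) - 160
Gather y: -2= -2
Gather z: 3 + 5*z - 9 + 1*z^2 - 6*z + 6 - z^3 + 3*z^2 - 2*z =-z^3 + 4*z^2 - 3*z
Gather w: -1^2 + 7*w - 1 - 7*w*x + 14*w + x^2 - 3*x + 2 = w*(21 - 7*x) + x^2 - 3*x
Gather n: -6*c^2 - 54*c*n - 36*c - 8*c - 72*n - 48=-6*c^2 - 44*c + n*(-54*c - 72) - 48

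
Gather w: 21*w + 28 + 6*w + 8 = 27*w + 36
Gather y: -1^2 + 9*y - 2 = 9*y - 3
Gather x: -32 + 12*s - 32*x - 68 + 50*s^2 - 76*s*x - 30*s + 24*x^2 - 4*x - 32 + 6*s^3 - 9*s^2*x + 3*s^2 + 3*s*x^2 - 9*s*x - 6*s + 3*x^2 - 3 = 6*s^3 + 53*s^2 - 24*s + x^2*(3*s + 27) + x*(-9*s^2 - 85*s - 36) - 135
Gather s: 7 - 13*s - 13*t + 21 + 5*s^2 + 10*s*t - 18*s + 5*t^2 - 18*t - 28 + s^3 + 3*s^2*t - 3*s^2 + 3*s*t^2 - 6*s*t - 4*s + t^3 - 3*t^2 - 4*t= s^3 + s^2*(3*t + 2) + s*(3*t^2 + 4*t - 35) + t^3 + 2*t^2 - 35*t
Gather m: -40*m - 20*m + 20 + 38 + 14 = 72 - 60*m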